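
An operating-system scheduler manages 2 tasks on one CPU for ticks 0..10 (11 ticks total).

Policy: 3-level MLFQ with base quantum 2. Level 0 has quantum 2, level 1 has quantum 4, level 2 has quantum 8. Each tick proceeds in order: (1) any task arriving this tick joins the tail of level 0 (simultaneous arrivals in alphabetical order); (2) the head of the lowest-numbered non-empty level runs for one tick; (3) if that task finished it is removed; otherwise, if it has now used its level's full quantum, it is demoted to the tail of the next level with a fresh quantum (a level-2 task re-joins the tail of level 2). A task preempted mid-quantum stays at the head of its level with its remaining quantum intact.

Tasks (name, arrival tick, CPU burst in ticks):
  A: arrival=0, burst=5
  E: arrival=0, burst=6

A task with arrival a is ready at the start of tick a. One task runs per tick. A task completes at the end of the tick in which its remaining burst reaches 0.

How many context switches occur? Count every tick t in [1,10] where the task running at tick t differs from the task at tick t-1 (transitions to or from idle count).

t=0: L0/L1/L2 = AE/-/- → run A
t=1: L0/L1/L2 = AE/-/- → run A
t=2: L0/L1/L2 = E/A/- → run E
t=3: L0/L1/L2 = E/A/- → run E
t=4: L0/L1/L2 = -/AE/- → run A
t=5: L0/L1/L2 = -/AE/- → run A
t=6: L0/L1/L2 = -/AE/- → run A
t=7: L0/L1/L2 = -/E/- → run E
t=8: L0/L1/L2 = -/E/- → run E
t=9: L0/L1/L2 = -/E/- → run E
t=10: L0/L1/L2 = -/E/- → run E

context switches = 3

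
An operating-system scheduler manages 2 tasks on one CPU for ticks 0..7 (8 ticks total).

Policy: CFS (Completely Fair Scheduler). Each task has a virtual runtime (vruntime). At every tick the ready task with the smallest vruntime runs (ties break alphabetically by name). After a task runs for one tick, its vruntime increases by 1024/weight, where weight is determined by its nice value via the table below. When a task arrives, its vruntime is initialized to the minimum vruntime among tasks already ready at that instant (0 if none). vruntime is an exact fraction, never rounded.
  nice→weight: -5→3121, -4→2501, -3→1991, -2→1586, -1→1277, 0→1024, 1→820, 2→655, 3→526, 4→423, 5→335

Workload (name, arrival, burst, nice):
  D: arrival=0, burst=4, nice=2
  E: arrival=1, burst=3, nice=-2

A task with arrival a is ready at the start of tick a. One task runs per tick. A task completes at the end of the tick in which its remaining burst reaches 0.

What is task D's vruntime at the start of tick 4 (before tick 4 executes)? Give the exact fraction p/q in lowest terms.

vruntime(D, start of tick 4) = 2048/655

t=0: vr[D=0] → run D
t=1: vr[D=1024/655 E=1024/655] → run D
t=2: vr[D=2048/655 E=1024/655] → run E
t=3: vr[D=2048/655 E=1147392/519415] → run E
t=4: vr[D=2048/655 E=1482752/519415] → run E
t=5: vr[D=2048/655] → run D
t=6: vr[D=3072/655] → run D
t=7: (idle)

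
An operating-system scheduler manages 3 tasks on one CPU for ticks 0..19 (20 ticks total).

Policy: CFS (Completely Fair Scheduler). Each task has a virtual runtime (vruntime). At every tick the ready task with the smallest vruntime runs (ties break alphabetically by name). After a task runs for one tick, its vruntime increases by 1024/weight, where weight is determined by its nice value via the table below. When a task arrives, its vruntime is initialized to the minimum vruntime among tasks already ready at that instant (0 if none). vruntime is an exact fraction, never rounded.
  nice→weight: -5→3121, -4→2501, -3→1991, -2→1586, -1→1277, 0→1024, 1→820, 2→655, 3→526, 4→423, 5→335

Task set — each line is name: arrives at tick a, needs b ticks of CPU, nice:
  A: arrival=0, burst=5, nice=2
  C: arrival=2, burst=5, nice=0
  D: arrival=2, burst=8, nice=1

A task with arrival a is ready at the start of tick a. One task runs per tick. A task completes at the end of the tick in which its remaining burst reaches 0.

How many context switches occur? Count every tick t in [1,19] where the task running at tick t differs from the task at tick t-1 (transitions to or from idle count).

t=0: vr[A=0] → run A
t=1: vr[A=1024/655] → run A
t=2: vr[A=2048/655 C=2048/655 D=2048/655] → run A
t=3: vr[A=3072/655 C=2048/655 D=2048/655] → run C
t=4: vr[A=3072/655 C=2703/655 D=2048/655] → run D
t=5: vr[A=3072/655 C=2703/655 D=117504/26855] → run C
t=6: vr[A=3072/655 C=3358/655 D=117504/26855] → run D
t=7: vr[A=3072/655 C=3358/655 D=30208/5371] → run A
t=8: vr[A=4096/655 C=3358/655 D=30208/5371] → run C
t=9: vr[A=4096/655 C=4013/655 D=30208/5371] → run D
t=10: vr[A=4096/655 C=4013/655 D=184576/26855] → run C
t=11: vr[A=4096/655 C=4668/655 D=184576/26855] → run A
t=12: vr[C=4668/655 D=184576/26855] → run D
t=13: vr[C=4668/655 D=218112/26855] → run C
t=14: vr[D=218112/26855] → run D
t=15: vr[D=251648/26855] → run D
t=16: vr[D=285184/26855] → run D
t=17: vr[D=63744/5371] → run D
t=18: (idle)
t=19: (idle)

context switches = 13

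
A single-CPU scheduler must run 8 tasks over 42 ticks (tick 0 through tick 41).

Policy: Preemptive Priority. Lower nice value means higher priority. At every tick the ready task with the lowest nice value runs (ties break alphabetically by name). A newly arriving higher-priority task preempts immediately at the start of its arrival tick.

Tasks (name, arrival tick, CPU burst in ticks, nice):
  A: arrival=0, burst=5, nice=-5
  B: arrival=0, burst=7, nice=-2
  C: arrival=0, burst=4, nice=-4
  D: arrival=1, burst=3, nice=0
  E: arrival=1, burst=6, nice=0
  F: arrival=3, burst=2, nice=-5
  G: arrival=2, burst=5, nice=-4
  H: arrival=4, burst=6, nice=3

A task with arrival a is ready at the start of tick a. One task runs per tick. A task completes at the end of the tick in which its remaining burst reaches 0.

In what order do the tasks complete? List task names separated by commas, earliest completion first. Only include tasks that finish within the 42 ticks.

completion order = A, F, C, G, B, D, E, H

t=0: ready={A,B,C} → run A
t=1: ready={A,B,C,D,E} → run A
t=2: ready={A,B,C,D,E,G} → run A
t=3: ready={A,B,C,D,E,F,G} → run A
t=4: ready={A,B,C,D,E,F,G,H} → run A
t=5: ready={B,C,D,E,F,G,H} → run F
t=6: ready={B,C,D,E,F,G,H} → run F
t=7: ready={B,C,D,E,G,H} → run C
t=8: ready={B,C,D,E,G,H} → run C
t=9: ready={B,C,D,E,G,H} → run C
t=10: ready={B,C,D,E,G,H} → run C
t=11: ready={B,D,E,G,H} → run G
t=12: ready={B,D,E,G,H} → run G
t=13: ready={B,D,E,G,H} → run G
t=14: ready={B,D,E,G,H} → run G
t=15: ready={B,D,E,G,H} → run G
t=16: ready={B,D,E,H} → run B
t=17: ready={B,D,E,H} → run B
t=18: ready={B,D,E,H} → run B
t=19: ready={B,D,E,H} → run B
t=20: ready={B,D,E,H} → run B
t=21: ready={B,D,E,H} → run B
t=22: ready={B,D,E,H} → run B
t=23: ready={D,E,H} → run D
t=24: ready={D,E,H} → run D
t=25: ready={D,E,H} → run D
t=26: ready={E,H} → run E
t=27: ready={E,H} → run E
t=28: ready={E,H} → run E
t=29: ready={E,H} → run E
t=30: ready={E,H} → run E
t=31: ready={E,H} → run E
t=32: ready={H} → run H
t=33: ready={H} → run H
t=34: ready={H} → run H
t=35: ready={H} → run H
t=36: ready={H} → run H
t=37: ready={H} → run H
t=38: (idle)
t=39: (idle)
t=40: (idle)
t=41: (idle)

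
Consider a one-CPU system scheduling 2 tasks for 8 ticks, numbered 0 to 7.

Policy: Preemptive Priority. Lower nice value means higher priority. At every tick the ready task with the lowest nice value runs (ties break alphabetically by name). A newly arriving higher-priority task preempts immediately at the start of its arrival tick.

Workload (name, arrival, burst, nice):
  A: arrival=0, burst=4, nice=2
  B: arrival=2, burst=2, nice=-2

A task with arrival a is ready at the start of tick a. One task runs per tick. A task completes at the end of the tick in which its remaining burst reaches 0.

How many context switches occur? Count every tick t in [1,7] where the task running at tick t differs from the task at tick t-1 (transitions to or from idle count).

context switches = 3

t=0: ready={A} → run A
t=1: ready={A} → run A
t=2: ready={A,B} → run B
t=3: ready={A,B} → run B
t=4: ready={A} → run A
t=5: ready={A} → run A
t=6: (idle)
t=7: (idle)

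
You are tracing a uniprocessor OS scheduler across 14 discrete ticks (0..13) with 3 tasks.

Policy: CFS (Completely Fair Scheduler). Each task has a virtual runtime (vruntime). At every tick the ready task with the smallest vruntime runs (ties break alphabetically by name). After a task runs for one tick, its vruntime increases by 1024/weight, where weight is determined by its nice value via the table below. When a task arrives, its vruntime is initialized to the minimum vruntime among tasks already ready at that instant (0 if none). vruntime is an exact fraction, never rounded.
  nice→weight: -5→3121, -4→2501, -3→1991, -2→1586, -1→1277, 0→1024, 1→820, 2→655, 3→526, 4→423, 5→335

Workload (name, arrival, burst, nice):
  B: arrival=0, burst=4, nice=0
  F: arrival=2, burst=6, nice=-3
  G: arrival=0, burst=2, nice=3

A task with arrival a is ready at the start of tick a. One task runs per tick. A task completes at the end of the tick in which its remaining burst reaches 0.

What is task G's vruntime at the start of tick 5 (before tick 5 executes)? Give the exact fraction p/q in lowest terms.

vruntime(G, start of tick 5) = 512/263

t=0: vr[B=0 G=0] → run B
t=1: vr[B=1 G=0] → run G
t=2: vr[B=1 F=1 G=512/263] → run B
t=3: vr[B=2 F=1 G=512/263] → run F
t=4: vr[B=2 F=3015/1991 G=512/263] → run F
t=5: vr[B=2 F=4039/1991 G=512/263] → run G
t=6: vr[B=2 F=4039/1991] → run B
t=7: vr[B=3 F=4039/1991] → run F
t=8: vr[B=3 F=5063/1991] → run F
t=9: vr[B=3 F=6087/1991] → run B
t=10: vr[F=6087/1991] → run F
t=11: vr[F=7111/1991] → run F
t=12: (idle)
t=13: (idle)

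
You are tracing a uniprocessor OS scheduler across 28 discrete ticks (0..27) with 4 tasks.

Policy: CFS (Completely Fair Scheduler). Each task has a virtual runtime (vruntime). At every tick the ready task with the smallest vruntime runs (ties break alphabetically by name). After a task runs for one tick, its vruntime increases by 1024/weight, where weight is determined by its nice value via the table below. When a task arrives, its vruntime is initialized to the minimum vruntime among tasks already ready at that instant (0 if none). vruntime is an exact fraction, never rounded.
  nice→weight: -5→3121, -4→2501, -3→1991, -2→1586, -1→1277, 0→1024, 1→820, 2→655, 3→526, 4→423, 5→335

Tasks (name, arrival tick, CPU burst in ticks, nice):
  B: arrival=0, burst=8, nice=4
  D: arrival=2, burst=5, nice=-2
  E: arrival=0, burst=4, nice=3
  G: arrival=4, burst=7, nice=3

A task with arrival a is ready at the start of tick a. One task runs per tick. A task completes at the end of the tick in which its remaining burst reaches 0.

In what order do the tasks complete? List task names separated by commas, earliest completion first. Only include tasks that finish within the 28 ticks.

t=0: vr[B=0 E=0] → run B
t=1: vr[B=1024/423 E=0] → run E
t=2: vr[B=1024/423 D=512/263 E=512/263] → run D
t=3: vr[B=1024/423 D=540672/208559 E=512/263] → run E
t=4: vr[B=1024/423 D=540672/208559 E=1024/263 G=1024/423] → run B
t=5: vr[B=2048/423 D=540672/208559 E=1024/263 G=1024/423] → run G
t=6: vr[B=2048/423 D=540672/208559 E=1024/263 G=485888/111249] → run D
t=7: vr[B=2048/423 D=675328/208559 E=1024/263 G=485888/111249] → run D
t=8: vr[B=2048/423 D=809984/208559 E=1024/263 G=485888/111249] → run D
t=9: vr[B=2048/423 D=944640/208559 E=1024/263 G=485888/111249] → run E
t=10: vr[B=2048/423 D=944640/208559 E=1536/263 G=485888/111249] → run G
t=11: vr[B=2048/423 D=944640/208559 E=1536/263 G=702464/111249] → run D
t=12: vr[B=2048/423 E=1536/263 G=702464/111249] → run B
t=13: vr[B=1024/141 E=1536/263 G=702464/111249] → run E
t=14: vr[B=1024/141 G=702464/111249] → run G
t=15: vr[B=1024/141 G=919040/111249] → run B
t=16: vr[B=4096/423 G=919040/111249] → run G
t=17: vr[B=4096/423 G=1135616/111249] → run B
t=18: vr[B=5120/423 G=1135616/111249] → run G
t=19: vr[B=5120/423 G=1352192/111249] → run B
t=20: vr[B=2048/141 G=1352192/111249] → run G
t=21: vr[B=2048/141 G=1568768/111249] → run G
t=22: vr[B=2048/141] → run B
t=23: vr[B=7168/423] → run B
t=24: (idle)
t=25: (idle)
t=26: (idle)
t=27: (idle)

completion order = D, E, G, B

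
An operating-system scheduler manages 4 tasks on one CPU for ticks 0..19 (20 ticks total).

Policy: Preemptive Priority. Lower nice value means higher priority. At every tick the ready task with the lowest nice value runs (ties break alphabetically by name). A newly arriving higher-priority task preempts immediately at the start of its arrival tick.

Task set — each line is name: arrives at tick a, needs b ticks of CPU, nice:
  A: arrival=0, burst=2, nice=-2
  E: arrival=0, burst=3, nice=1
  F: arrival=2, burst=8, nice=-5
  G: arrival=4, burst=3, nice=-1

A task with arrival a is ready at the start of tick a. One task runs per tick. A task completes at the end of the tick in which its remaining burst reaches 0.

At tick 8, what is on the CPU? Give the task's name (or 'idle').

running at tick 8 = F

t=0: ready={A,E} → run A
t=1: ready={A,E} → run A
t=2: ready={E,F} → run F
t=3: ready={E,F} → run F
t=4: ready={E,F,G} → run F
t=5: ready={E,F,G} → run F
t=6: ready={E,F,G} → run F
t=7: ready={E,F,G} → run F
t=8: ready={E,F,G} → run F
t=9: ready={E,F,G} → run F
t=10: ready={E,G} → run G
t=11: ready={E,G} → run G
t=12: ready={E,G} → run G
t=13: ready={E} → run E
t=14: ready={E} → run E
t=15: ready={E} → run E
t=16: (idle)
t=17: (idle)
t=18: (idle)
t=19: (idle)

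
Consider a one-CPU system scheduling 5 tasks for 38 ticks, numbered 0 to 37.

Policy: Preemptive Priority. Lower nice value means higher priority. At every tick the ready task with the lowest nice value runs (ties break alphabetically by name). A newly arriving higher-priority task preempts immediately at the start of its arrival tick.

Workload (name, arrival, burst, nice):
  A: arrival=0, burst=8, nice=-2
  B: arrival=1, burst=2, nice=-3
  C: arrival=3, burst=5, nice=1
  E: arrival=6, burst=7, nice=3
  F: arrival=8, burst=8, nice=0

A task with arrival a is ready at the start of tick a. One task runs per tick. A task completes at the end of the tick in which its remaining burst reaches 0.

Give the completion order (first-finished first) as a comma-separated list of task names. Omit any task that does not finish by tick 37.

completion order = B, A, F, C, E

t=0: ready={A} → run A
t=1: ready={A,B} → run B
t=2: ready={A,B} → run B
t=3: ready={A,C} → run A
t=4: ready={A,C} → run A
t=5: ready={A,C} → run A
t=6: ready={A,C,E} → run A
t=7: ready={A,C,E} → run A
t=8: ready={A,C,E,F} → run A
t=9: ready={A,C,E,F} → run A
t=10: ready={C,E,F} → run F
t=11: ready={C,E,F} → run F
t=12: ready={C,E,F} → run F
t=13: ready={C,E,F} → run F
t=14: ready={C,E,F} → run F
t=15: ready={C,E,F} → run F
t=16: ready={C,E,F} → run F
t=17: ready={C,E,F} → run F
t=18: ready={C,E} → run C
t=19: ready={C,E} → run C
t=20: ready={C,E} → run C
t=21: ready={C,E} → run C
t=22: ready={C,E} → run C
t=23: ready={E} → run E
t=24: ready={E} → run E
t=25: ready={E} → run E
t=26: ready={E} → run E
t=27: ready={E} → run E
t=28: ready={E} → run E
t=29: ready={E} → run E
t=30: (idle)
t=31: (idle)
t=32: (idle)
t=33: (idle)
t=34: (idle)
t=35: (idle)
t=36: (idle)
t=37: (idle)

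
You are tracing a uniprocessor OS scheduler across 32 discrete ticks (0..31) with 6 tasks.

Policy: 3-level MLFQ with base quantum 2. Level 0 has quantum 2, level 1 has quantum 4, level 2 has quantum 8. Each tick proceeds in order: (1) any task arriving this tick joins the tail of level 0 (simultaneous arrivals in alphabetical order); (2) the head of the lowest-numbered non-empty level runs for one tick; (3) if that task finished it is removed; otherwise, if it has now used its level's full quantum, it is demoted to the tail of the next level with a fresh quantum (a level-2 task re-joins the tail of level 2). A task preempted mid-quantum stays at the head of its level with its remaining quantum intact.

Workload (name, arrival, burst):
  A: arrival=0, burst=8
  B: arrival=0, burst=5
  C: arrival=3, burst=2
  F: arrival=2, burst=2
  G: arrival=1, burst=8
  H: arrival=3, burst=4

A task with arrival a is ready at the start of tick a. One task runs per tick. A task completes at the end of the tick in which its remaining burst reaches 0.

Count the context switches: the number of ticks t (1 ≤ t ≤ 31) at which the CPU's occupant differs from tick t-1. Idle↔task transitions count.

context switches = 12

t=0: L0/L1/L2 = AB/-/- → run A
t=1: L0/L1/L2 = ABG/-/- → run A
t=2: L0/L1/L2 = BGF/A/- → run B
t=3: L0/L1/L2 = BGFCH/A/- → run B
t=4: L0/L1/L2 = GFCH/AB/- → run G
t=5: L0/L1/L2 = GFCH/AB/- → run G
t=6: L0/L1/L2 = FCH/ABG/- → run F
t=7: L0/L1/L2 = FCH/ABG/- → run F
t=8: L0/L1/L2 = CH/ABG/- → run C
t=9: L0/L1/L2 = CH/ABG/- → run C
t=10: L0/L1/L2 = H/ABG/- → run H
t=11: L0/L1/L2 = H/ABG/- → run H
t=12: L0/L1/L2 = -/ABGH/- → run A
t=13: L0/L1/L2 = -/ABGH/- → run A
t=14: L0/L1/L2 = -/ABGH/- → run A
t=15: L0/L1/L2 = -/ABGH/- → run A
t=16: L0/L1/L2 = -/BGH/A → run B
t=17: L0/L1/L2 = -/BGH/A → run B
t=18: L0/L1/L2 = -/BGH/A → run B
t=19: L0/L1/L2 = -/GH/A → run G
t=20: L0/L1/L2 = -/GH/A → run G
t=21: L0/L1/L2 = -/GH/A → run G
t=22: L0/L1/L2 = -/GH/A → run G
t=23: L0/L1/L2 = -/H/AG → run H
t=24: L0/L1/L2 = -/H/AG → run H
t=25: L0/L1/L2 = -/-/AG → run A
t=26: L0/L1/L2 = -/-/AG → run A
t=27: L0/L1/L2 = -/-/G → run G
t=28: L0/L1/L2 = -/-/G → run G
t=29: (idle)
t=30: (idle)
t=31: (idle)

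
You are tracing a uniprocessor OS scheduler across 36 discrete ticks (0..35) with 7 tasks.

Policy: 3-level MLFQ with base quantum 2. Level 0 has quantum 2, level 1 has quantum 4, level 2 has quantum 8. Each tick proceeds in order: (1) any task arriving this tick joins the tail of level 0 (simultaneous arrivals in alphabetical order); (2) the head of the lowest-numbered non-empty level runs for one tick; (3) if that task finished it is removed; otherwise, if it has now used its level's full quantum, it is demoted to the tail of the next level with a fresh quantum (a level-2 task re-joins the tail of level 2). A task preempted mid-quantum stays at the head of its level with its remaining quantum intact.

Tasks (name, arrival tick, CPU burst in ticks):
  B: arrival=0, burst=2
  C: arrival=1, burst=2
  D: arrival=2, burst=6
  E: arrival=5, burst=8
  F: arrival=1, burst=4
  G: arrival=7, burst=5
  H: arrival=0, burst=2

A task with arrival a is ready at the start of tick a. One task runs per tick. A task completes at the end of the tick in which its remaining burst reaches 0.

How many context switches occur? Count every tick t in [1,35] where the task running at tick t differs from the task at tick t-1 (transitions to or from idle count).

context switches = 12

t=0: L0/L1/L2 = BH/-/- → run B
t=1: L0/L1/L2 = BHCF/-/- → run B
t=2: L0/L1/L2 = HCFD/-/- → run H
t=3: L0/L1/L2 = HCFD/-/- → run H
t=4: L0/L1/L2 = CFD/-/- → run C
t=5: L0/L1/L2 = CFDE/-/- → run C
t=6: L0/L1/L2 = FDE/-/- → run F
t=7: L0/L1/L2 = FDEG/-/- → run F
t=8: L0/L1/L2 = DEG/F/- → run D
t=9: L0/L1/L2 = DEG/F/- → run D
t=10: L0/L1/L2 = EG/FD/- → run E
t=11: L0/L1/L2 = EG/FD/- → run E
t=12: L0/L1/L2 = G/FDE/- → run G
t=13: L0/L1/L2 = G/FDE/- → run G
t=14: L0/L1/L2 = -/FDEG/- → run F
t=15: L0/L1/L2 = -/FDEG/- → run F
t=16: L0/L1/L2 = -/DEG/- → run D
t=17: L0/L1/L2 = -/DEG/- → run D
t=18: L0/L1/L2 = -/DEG/- → run D
t=19: L0/L1/L2 = -/DEG/- → run D
t=20: L0/L1/L2 = -/EG/- → run E
t=21: L0/L1/L2 = -/EG/- → run E
t=22: L0/L1/L2 = -/EG/- → run E
t=23: L0/L1/L2 = -/EG/- → run E
t=24: L0/L1/L2 = -/G/E → run G
t=25: L0/L1/L2 = -/G/E → run G
t=26: L0/L1/L2 = -/G/E → run G
t=27: L0/L1/L2 = -/-/E → run E
t=28: L0/L1/L2 = -/-/E → run E
t=29: (idle)
t=30: (idle)
t=31: (idle)
t=32: (idle)
t=33: (idle)
t=34: (idle)
t=35: (idle)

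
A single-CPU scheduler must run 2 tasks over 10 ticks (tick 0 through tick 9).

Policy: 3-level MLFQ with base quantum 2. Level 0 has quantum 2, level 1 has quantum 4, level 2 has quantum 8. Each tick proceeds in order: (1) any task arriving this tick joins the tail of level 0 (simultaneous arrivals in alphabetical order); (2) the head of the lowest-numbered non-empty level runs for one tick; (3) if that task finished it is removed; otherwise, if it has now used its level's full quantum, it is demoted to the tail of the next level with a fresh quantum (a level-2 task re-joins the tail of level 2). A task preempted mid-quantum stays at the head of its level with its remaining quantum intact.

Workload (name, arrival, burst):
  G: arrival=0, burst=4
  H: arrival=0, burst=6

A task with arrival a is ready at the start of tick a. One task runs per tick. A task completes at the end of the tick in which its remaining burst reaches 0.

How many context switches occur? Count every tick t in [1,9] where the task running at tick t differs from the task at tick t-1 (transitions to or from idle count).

context switches = 3

t=0: L0/L1/L2 = GH/-/- → run G
t=1: L0/L1/L2 = GH/-/- → run G
t=2: L0/L1/L2 = H/G/- → run H
t=3: L0/L1/L2 = H/G/- → run H
t=4: L0/L1/L2 = -/GH/- → run G
t=5: L0/L1/L2 = -/GH/- → run G
t=6: L0/L1/L2 = -/H/- → run H
t=7: L0/L1/L2 = -/H/- → run H
t=8: L0/L1/L2 = -/H/- → run H
t=9: L0/L1/L2 = -/H/- → run H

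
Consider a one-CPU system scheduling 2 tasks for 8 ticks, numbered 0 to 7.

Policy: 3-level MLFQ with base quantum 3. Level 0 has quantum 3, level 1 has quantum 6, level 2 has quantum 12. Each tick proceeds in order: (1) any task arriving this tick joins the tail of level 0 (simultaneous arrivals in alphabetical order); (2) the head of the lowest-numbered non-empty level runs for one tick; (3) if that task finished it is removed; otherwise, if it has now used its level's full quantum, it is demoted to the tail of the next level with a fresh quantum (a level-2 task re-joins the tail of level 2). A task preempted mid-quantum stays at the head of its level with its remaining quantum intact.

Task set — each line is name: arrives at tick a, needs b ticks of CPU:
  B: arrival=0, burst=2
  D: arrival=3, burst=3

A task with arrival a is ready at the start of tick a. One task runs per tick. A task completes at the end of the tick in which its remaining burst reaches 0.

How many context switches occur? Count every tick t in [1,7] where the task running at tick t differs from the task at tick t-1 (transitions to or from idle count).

context switches = 3

t=0: L0/L1/L2 = B/-/- → run B
t=1: L0/L1/L2 = B/-/- → run B
t=2: (idle)
t=3: L0/L1/L2 = D/-/- → run D
t=4: L0/L1/L2 = D/-/- → run D
t=5: L0/L1/L2 = D/-/- → run D
t=6: (idle)
t=7: (idle)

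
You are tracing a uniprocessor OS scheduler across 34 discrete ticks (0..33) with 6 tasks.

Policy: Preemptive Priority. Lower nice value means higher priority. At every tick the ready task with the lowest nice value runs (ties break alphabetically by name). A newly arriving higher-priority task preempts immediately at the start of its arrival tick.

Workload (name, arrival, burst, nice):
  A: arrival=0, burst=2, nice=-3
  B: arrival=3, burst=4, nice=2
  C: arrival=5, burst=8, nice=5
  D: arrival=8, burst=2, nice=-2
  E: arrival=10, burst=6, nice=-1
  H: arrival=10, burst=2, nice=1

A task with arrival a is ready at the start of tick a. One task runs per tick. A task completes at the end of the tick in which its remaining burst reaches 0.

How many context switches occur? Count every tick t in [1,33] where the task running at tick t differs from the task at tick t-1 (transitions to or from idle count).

context switches = 8

t=0: ready={A} → run A
t=1: ready={A} → run A
t=2: (idle)
t=3: ready={B} → run B
t=4: ready={B} → run B
t=5: ready={B,C} → run B
t=6: ready={B,C} → run B
t=7: ready={C} → run C
t=8: ready={C,D} → run D
t=9: ready={C,D} → run D
t=10: ready={C,E,H} → run E
t=11: ready={C,E,H} → run E
t=12: ready={C,E,H} → run E
t=13: ready={C,E,H} → run E
t=14: ready={C,E,H} → run E
t=15: ready={C,E,H} → run E
t=16: ready={C,H} → run H
t=17: ready={C,H} → run H
t=18: ready={C} → run C
t=19: ready={C} → run C
t=20: ready={C} → run C
t=21: ready={C} → run C
t=22: ready={C} → run C
t=23: ready={C} → run C
t=24: ready={C} → run C
t=25: (idle)
t=26: (idle)
t=27: (idle)
t=28: (idle)
t=29: (idle)
t=30: (idle)
t=31: (idle)
t=32: (idle)
t=33: (idle)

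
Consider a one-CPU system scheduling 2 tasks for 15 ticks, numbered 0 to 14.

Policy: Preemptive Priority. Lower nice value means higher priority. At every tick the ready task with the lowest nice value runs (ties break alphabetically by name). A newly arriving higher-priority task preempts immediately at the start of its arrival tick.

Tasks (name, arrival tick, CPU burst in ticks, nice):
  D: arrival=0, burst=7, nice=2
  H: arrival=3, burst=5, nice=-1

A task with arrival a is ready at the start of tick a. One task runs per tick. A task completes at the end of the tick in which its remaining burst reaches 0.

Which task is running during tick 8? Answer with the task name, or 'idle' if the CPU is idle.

t=0: ready={D} → run D
t=1: ready={D} → run D
t=2: ready={D} → run D
t=3: ready={D,H} → run H
t=4: ready={D,H} → run H
t=5: ready={D,H} → run H
t=6: ready={D,H} → run H
t=7: ready={D,H} → run H
t=8: ready={D} → run D
t=9: ready={D} → run D
t=10: ready={D} → run D
t=11: ready={D} → run D
t=12: (idle)
t=13: (idle)
t=14: (idle)

running at tick 8 = D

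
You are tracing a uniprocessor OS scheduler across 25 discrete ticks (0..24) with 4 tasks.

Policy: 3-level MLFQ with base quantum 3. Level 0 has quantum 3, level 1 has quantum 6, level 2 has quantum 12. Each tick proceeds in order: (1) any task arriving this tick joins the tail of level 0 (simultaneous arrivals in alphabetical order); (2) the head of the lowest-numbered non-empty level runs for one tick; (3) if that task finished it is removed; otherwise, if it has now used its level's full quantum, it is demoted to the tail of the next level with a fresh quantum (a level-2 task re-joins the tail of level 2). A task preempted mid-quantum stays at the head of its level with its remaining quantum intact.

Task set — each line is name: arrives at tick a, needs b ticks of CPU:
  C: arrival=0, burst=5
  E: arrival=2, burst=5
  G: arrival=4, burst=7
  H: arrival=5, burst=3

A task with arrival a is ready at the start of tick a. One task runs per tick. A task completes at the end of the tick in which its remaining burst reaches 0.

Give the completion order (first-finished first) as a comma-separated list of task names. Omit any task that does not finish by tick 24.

t=0: L0/L1/L2 = C/-/- → run C
t=1: L0/L1/L2 = C/-/- → run C
t=2: L0/L1/L2 = CE/-/- → run C
t=3: L0/L1/L2 = E/C/- → run E
t=4: L0/L1/L2 = EG/C/- → run E
t=5: L0/L1/L2 = EGH/C/- → run E
t=6: L0/L1/L2 = GH/CE/- → run G
t=7: L0/L1/L2 = GH/CE/- → run G
t=8: L0/L1/L2 = GH/CE/- → run G
t=9: L0/L1/L2 = H/CEG/- → run H
t=10: L0/L1/L2 = H/CEG/- → run H
t=11: L0/L1/L2 = H/CEG/- → run H
t=12: L0/L1/L2 = -/CEG/- → run C
t=13: L0/L1/L2 = -/CEG/- → run C
t=14: L0/L1/L2 = -/EG/- → run E
t=15: L0/L1/L2 = -/EG/- → run E
t=16: L0/L1/L2 = -/G/- → run G
t=17: L0/L1/L2 = -/G/- → run G
t=18: L0/L1/L2 = -/G/- → run G
t=19: L0/L1/L2 = -/G/- → run G
t=20: (idle)
t=21: (idle)
t=22: (idle)
t=23: (idle)
t=24: (idle)

completion order = H, C, E, G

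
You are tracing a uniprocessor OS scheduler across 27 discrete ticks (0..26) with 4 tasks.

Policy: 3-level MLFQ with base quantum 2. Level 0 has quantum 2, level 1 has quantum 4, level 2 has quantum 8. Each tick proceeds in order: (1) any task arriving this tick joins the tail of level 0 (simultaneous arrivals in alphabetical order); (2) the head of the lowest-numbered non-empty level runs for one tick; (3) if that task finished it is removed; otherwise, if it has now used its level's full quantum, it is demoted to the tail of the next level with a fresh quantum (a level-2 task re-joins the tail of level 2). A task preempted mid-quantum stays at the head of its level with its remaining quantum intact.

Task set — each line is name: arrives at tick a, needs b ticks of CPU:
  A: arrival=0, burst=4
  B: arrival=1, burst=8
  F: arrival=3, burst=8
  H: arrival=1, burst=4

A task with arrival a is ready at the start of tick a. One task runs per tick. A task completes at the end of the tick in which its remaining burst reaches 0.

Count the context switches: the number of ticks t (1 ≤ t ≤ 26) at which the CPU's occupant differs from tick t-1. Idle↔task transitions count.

t=0: L0/L1/L2 = A/-/- → run A
t=1: L0/L1/L2 = ABH/-/- → run A
t=2: L0/L1/L2 = BH/A/- → run B
t=3: L0/L1/L2 = BHF/A/- → run B
t=4: L0/L1/L2 = HF/AB/- → run H
t=5: L0/L1/L2 = HF/AB/- → run H
t=6: L0/L1/L2 = F/ABH/- → run F
t=7: L0/L1/L2 = F/ABH/- → run F
t=8: L0/L1/L2 = -/ABHF/- → run A
t=9: L0/L1/L2 = -/ABHF/- → run A
t=10: L0/L1/L2 = -/BHF/- → run B
t=11: L0/L1/L2 = -/BHF/- → run B
t=12: L0/L1/L2 = -/BHF/- → run B
t=13: L0/L1/L2 = -/BHF/- → run B
t=14: L0/L1/L2 = -/HF/B → run H
t=15: L0/L1/L2 = -/HF/B → run H
t=16: L0/L1/L2 = -/F/B → run F
t=17: L0/L1/L2 = -/F/B → run F
t=18: L0/L1/L2 = -/F/B → run F
t=19: L0/L1/L2 = -/F/B → run F
t=20: L0/L1/L2 = -/-/BF → run B
t=21: L0/L1/L2 = -/-/BF → run B
t=22: L0/L1/L2 = -/-/F → run F
t=23: L0/L1/L2 = -/-/F → run F
t=24: (idle)
t=25: (idle)
t=26: (idle)

context switches = 10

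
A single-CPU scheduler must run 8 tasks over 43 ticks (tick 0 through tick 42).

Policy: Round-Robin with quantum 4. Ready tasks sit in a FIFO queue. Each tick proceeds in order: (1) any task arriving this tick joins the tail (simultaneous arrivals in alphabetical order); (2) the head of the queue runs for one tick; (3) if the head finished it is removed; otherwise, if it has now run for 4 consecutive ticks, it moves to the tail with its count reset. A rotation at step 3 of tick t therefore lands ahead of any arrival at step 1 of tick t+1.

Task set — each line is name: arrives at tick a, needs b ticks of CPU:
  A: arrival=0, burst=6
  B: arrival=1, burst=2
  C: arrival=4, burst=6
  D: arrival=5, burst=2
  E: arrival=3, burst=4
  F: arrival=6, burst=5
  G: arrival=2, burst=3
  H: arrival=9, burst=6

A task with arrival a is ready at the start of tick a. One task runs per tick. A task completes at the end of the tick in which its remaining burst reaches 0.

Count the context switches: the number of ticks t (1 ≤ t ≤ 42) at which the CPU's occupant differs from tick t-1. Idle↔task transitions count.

context switches = 12

t=0: queue=[A] q_used=0 → run A
t=1: queue=[A,B] q_used=1 → run A
t=2: queue=[A,B,G] q_used=2 → run A
t=3: queue=[A,B,G,E] q_used=3 → run A
t=4: queue=[B,G,E,A,C] q_used=0 → run B
t=5: queue=[B,G,E,A,C,D] q_used=1 → run B
t=6: queue=[G,E,A,C,D,F] q_used=0 → run G
t=7: queue=[G,E,A,C,D,F] q_used=1 → run G
t=8: queue=[G,E,A,C,D,F] q_used=2 → run G
t=9: queue=[E,A,C,D,F,H] q_used=0 → run E
t=10: queue=[E,A,C,D,F,H] q_used=1 → run E
t=11: queue=[E,A,C,D,F,H] q_used=2 → run E
t=12: queue=[E,A,C,D,F,H] q_used=3 → run E
t=13: queue=[A,C,D,F,H] q_used=0 → run A
t=14: queue=[A,C,D,F,H] q_used=1 → run A
t=15: queue=[C,D,F,H] q_used=0 → run C
t=16: queue=[C,D,F,H] q_used=1 → run C
t=17: queue=[C,D,F,H] q_used=2 → run C
t=18: queue=[C,D,F,H] q_used=3 → run C
t=19: queue=[D,F,H,C] q_used=0 → run D
t=20: queue=[D,F,H,C] q_used=1 → run D
t=21: queue=[F,H,C] q_used=0 → run F
t=22: queue=[F,H,C] q_used=1 → run F
t=23: queue=[F,H,C] q_used=2 → run F
t=24: queue=[F,H,C] q_used=3 → run F
t=25: queue=[H,C,F] q_used=0 → run H
t=26: queue=[H,C,F] q_used=1 → run H
t=27: queue=[H,C,F] q_used=2 → run H
t=28: queue=[H,C,F] q_used=3 → run H
t=29: queue=[C,F,H] q_used=0 → run C
t=30: queue=[C,F,H] q_used=1 → run C
t=31: queue=[F,H] q_used=0 → run F
t=32: queue=[H] q_used=0 → run H
t=33: queue=[H] q_used=1 → run H
t=34: (idle)
t=35: (idle)
t=36: (idle)
t=37: (idle)
t=38: (idle)
t=39: (idle)
t=40: (idle)
t=41: (idle)
t=42: (idle)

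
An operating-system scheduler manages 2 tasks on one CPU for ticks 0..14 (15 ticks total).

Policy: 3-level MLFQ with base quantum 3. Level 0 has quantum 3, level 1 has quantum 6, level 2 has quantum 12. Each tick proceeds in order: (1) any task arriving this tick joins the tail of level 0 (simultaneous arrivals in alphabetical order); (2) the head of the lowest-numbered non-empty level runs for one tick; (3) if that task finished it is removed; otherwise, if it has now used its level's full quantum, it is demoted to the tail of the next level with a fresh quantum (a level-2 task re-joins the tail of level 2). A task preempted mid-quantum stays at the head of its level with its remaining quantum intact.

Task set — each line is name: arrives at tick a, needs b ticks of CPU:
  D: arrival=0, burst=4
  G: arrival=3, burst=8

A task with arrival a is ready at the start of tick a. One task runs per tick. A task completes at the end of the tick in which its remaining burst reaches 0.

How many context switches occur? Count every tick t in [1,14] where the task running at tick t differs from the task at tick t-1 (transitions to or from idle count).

context switches = 4

t=0: L0/L1/L2 = D/-/- → run D
t=1: L0/L1/L2 = D/-/- → run D
t=2: L0/L1/L2 = D/-/- → run D
t=3: L0/L1/L2 = G/D/- → run G
t=4: L0/L1/L2 = G/D/- → run G
t=5: L0/L1/L2 = G/D/- → run G
t=6: L0/L1/L2 = -/DG/- → run D
t=7: L0/L1/L2 = -/G/- → run G
t=8: L0/L1/L2 = -/G/- → run G
t=9: L0/L1/L2 = -/G/- → run G
t=10: L0/L1/L2 = -/G/- → run G
t=11: L0/L1/L2 = -/G/- → run G
t=12: (idle)
t=13: (idle)
t=14: (idle)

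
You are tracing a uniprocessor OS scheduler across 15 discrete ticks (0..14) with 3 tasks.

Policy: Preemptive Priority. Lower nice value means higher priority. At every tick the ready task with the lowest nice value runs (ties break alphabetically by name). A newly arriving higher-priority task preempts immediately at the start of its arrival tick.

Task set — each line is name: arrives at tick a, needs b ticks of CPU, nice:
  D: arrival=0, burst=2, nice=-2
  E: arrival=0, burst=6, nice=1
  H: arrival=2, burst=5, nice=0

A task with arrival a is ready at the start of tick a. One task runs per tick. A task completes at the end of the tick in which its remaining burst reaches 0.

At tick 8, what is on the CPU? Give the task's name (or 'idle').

t=0: ready={D,E} → run D
t=1: ready={D,E} → run D
t=2: ready={E,H} → run H
t=3: ready={E,H} → run H
t=4: ready={E,H} → run H
t=5: ready={E,H} → run H
t=6: ready={E,H} → run H
t=7: ready={E} → run E
t=8: ready={E} → run E
t=9: ready={E} → run E
t=10: ready={E} → run E
t=11: ready={E} → run E
t=12: ready={E} → run E
t=13: (idle)
t=14: (idle)

running at tick 8 = E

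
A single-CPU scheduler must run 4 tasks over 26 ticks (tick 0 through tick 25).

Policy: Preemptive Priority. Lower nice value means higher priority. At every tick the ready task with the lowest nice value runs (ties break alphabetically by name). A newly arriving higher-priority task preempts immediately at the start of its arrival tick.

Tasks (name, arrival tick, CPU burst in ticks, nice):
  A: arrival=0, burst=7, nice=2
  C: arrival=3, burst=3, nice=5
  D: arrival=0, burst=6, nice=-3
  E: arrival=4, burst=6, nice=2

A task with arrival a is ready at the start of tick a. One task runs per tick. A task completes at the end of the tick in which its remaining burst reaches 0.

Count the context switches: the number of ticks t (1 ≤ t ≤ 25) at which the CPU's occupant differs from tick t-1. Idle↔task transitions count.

context switches = 4

t=0: ready={A,D} → run D
t=1: ready={A,D} → run D
t=2: ready={A,D} → run D
t=3: ready={A,C,D} → run D
t=4: ready={A,C,D,E} → run D
t=5: ready={A,C,D,E} → run D
t=6: ready={A,C,E} → run A
t=7: ready={A,C,E} → run A
t=8: ready={A,C,E} → run A
t=9: ready={A,C,E} → run A
t=10: ready={A,C,E} → run A
t=11: ready={A,C,E} → run A
t=12: ready={A,C,E} → run A
t=13: ready={C,E} → run E
t=14: ready={C,E} → run E
t=15: ready={C,E} → run E
t=16: ready={C,E} → run E
t=17: ready={C,E} → run E
t=18: ready={C,E} → run E
t=19: ready={C} → run C
t=20: ready={C} → run C
t=21: ready={C} → run C
t=22: (idle)
t=23: (idle)
t=24: (idle)
t=25: (idle)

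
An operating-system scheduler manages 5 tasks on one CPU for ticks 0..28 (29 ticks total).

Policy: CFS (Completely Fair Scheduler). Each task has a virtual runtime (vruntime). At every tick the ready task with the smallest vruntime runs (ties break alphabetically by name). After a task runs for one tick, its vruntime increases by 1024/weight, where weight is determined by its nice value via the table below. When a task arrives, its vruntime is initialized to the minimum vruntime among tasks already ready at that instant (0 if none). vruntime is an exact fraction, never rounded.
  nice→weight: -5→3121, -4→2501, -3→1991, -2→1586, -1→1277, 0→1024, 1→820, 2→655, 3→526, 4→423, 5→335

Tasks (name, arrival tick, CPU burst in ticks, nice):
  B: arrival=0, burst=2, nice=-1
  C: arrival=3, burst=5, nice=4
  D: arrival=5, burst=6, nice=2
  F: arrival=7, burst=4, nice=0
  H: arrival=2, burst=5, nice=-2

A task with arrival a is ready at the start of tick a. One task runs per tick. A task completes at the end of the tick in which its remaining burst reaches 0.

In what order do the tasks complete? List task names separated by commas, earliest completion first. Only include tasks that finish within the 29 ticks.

completion order = B, H, F, D, C

t=0: vr[B=0] → run B
t=1: vr[B=1024/1277] → run B
t=2: vr[H=0] → run H
t=3: vr[C=512/793 H=512/793] → run C
t=4: vr[C=1028608/335439 H=512/793] → run H
t=5: vr[C=1028608/335439 D=1024/793 H=1024/793] → run D
t=6: vr[C=1028608/335439 D=1482752/519415 H=1024/793] → run H
t=7: vr[C=1028608/335439 D=1482752/519415 F=1536/793 H=1536/793] → run F
t=8: vr[C=1028608/335439 D=1482752/519415 F=2329/793 H=1536/793] → run H
t=9: vr[C=1028608/335439 D=1482752/519415 F=2329/793 H=2048/793] → run H
t=10: vr[C=1028608/335439 D=1482752/519415 F=2329/793] → run D
t=11: vr[C=1028608/335439 D=2294784/519415 F=2329/793] → run F
t=12: vr[C=1028608/335439 D=2294784/519415 F=3122/793] → run C
t=13: vr[C=1840640/335439 D=2294784/519415 F=3122/793] → run F
t=14: vr[C=1840640/335439 D=2294784/519415 F=3915/793] → run D
t=15: vr[C=1840640/335439 D=3106816/519415 F=3915/793] → run F
t=16: vr[C=1840640/335439 D=3106816/519415] → run C
t=17: vr[C=884224/111813 D=3106816/519415] → run D
t=18: vr[C=884224/111813 D=3918848/519415] → run D
t=19: vr[C=884224/111813 D=946176/103883] → run C
t=20: vr[C=3464704/335439 D=946176/103883] → run D
t=21: vr[C=3464704/335439] → run C
t=22: (idle)
t=23: (idle)
t=24: (idle)
t=25: (idle)
t=26: (idle)
t=27: (idle)
t=28: (idle)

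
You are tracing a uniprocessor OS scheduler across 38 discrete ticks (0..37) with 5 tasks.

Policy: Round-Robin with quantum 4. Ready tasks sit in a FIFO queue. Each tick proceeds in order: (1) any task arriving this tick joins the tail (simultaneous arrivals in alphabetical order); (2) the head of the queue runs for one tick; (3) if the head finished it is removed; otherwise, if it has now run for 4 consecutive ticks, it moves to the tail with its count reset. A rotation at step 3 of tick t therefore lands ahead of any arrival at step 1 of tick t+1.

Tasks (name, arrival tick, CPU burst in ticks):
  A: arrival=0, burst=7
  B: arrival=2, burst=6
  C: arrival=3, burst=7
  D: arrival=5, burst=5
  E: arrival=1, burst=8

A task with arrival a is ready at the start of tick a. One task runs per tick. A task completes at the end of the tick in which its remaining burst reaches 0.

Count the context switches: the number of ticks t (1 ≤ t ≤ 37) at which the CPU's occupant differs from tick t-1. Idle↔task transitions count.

context switches = 10

t=0: queue=[A] q_used=0 → run A
t=1: queue=[A,E] q_used=1 → run A
t=2: queue=[A,E,B] q_used=2 → run A
t=3: queue=[A,E,B,C] q_used=3 → run A
t=4: queue=[E,B,C,A] q_used=0 → run E
t=5: queue=[E,B,C,A,D] q_used=1 → run E
t=6: queue=[E,B,C,A,D] q_used=2 → run E
t=7: queue=[E,B,C,A,D] q_used=3 → run E
t=8: queue=[B,C,A,D,E] q_used=0 → run B
t=9: queue=[B,C,A,D,E] q_used=1 → run B
t=10: queue=[B,C,A,D,E] q_used=2 → run B
t=11: queue=[B,C,A,D,E] q_used=3 → run B
t=12: queue=[C,A,D,E,B] q_used=0 → run C
t=13: queue=[C,A,D,E,B] q_used=1 → run C
t=14: queue=[C,A,D,E,B] q_used=2 → run C
t=15: queue=[C,A,D,E,B] q_used=3 → run C
t=16: queue=[A,D,E,B,C] q_used=0 → run A
t=17: queue=[A,D,E,B,C] q_used=1 → run A
t=18: queue=[A,D,E,B,C] q_used=2 → run A
t=19: queue=[D,E,B,C] q_used=0 → run D
t=20: queue=[D,E,B,C] q_used=1 → run D
t=21: queue=[D,E,B,C] q_used=2 → run D
t=22: queue=[D,E,B,C] q_used=3 → run D
t=23: queue=[E,B,C,D] q_used=0 → run E
t=24: queue=[E,B,C,D] q_used=1 → run E
t=25: queue=[E,B,C,D] q_used=2 → run E
t=26: queue=[E,B,C,D] q_used=3 → run E
t=27: queue=[B,C,D] q_used=0 → run B
t=28: queue=[B,C,D] q_used=1 → run B
t=29: queue=[C,D] q_used=0 → run C
t=30: queue=[C,D] q_used=1 → run C
t=31: queue=[C,D] q_used=2 → run C
t=32: queue=[D] q_used=0 → run D
t=33: (idle)
t=34: (idle)
t=35: (idle)
t=36: (idle)
t=37: (idle)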